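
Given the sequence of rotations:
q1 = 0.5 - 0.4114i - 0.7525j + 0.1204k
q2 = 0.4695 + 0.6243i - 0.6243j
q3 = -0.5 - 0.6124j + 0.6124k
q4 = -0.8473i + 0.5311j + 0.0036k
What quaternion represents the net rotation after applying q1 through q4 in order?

q2 · q1 = 0.0218 + 0.0438i - 0.7406j - 0.6701k
q3 · q2 · q1 = -0.0541 + 0.842i + 0.3838j + 0.3752k
q4 · q3 · q2 · q1 = 0.5082 + 0.2437i + 0.2922j - 0.7726k
0.5082 + 0.2437i + 0.2922j - 0.7726k


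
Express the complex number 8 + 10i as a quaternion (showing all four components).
8 + 10i + 0j + 0k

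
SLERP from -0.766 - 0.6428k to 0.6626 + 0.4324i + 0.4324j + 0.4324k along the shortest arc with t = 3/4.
-0.7193 - 0.3353i - 0.3353j - 0.5077k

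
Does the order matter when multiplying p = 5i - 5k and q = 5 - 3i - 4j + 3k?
Yes: pq = 30 + 5i - 45k ≠ 30 + 45i - 5k = qp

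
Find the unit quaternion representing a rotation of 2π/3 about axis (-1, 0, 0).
0.5 - 0.866i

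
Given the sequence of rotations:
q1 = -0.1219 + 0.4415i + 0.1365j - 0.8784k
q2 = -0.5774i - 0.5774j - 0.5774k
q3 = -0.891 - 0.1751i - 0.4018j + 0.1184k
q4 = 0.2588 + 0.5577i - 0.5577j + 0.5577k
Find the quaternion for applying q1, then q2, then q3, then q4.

q2 · q1 = -0.1735 + 0.6564i - 0.6917j + 0.2465k
q3 · q2 · q1 = -0.0376 - 0.5716i + 0.8069j + 0.1447k
q4 · q3 · q2 · q1 = 0.6784 - 0.6996i - 0.1697j + 0.1477k
0.6784 - 0.6996i - 0.1697j + 0.1477k


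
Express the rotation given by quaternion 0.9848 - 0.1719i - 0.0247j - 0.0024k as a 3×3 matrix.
[[0.9988, 0.0132, -0.0478], [0.0038, 0.9409, 0.3387], [0.0495, -0.3385, 0.9397]]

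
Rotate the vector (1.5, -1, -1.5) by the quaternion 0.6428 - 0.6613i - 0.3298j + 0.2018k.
(1.911, -0.076, 1.357)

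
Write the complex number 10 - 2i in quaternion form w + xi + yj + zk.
10 - 2i + 0j + 0k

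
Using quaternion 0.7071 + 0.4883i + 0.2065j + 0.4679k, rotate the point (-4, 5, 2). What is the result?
(-2.71, -4.022, 4.635)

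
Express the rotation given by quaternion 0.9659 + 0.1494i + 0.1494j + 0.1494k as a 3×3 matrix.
[[0.9107, -0.244, 0.3333], [0.3333, 0.9107, -0.244], [-0.244, 0.3333, 0.9107]]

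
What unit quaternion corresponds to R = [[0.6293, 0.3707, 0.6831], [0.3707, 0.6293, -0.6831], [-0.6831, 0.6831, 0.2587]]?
0.7933 + 0.4305i + 0.4305j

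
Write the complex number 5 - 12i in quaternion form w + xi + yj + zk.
5 - 12i + 0j + 0k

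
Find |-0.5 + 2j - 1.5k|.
2.55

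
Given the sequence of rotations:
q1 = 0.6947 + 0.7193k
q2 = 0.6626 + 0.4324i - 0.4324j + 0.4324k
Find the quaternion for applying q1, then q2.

q2 · q1 = 0.1493 - 0.0106i - 0.6114j + 0.777k
0.1493 - 0.0106i - 0.6114j + 0.777k


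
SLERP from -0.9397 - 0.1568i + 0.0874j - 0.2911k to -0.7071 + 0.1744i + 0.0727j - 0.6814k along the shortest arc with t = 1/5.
-0.9159 - 0.0912i + 0.0866j - 0.3812k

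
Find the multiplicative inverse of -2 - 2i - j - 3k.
-0.1111 + 0.1111i + 0.0556j + 0.1667k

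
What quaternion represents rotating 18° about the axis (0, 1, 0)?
0.9877 + 0.1564j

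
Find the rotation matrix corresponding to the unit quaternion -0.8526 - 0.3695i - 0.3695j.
[[0.7269, 0.2731, 0.6301], [0.2731, 0.7269, -0.6301], [-0.6301, 0.6301, 0.4539]]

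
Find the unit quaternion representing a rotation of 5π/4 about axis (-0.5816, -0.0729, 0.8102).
-0.3827 - 0.5373i - 0.0674j + 0.7485k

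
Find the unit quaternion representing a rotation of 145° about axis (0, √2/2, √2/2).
0.3007 + 0.6744j + 0.6744k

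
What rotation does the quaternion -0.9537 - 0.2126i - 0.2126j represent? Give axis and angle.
axis = (-√2/2, -√2/2, 0), θ = 325°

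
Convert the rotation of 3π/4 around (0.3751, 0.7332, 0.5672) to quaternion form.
0.3827 + 0.3465i + 0.6774j + 0.524k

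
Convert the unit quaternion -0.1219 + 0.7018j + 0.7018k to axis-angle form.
axis = (0, √2/2, √2/2), θ = 194°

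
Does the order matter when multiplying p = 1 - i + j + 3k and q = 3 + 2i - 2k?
Yes: pq = 11 - 3i + 7j + 5k ≠ 11 + i - j + 9k = qp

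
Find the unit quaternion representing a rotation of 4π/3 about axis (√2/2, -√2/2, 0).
-0.5 + 0.6124i - 0.6124j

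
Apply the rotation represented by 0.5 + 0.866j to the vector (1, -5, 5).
(3.83, -5, -3.366)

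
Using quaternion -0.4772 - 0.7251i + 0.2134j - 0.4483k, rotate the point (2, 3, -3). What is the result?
(-2.537, 1.526, 3.638)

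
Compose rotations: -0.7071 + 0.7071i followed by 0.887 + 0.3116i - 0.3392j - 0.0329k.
-0.8475 + 0.4069i + 0.2166j + 0.2631k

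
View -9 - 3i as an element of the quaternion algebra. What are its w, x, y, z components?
-9 - 3i + 0j + 0k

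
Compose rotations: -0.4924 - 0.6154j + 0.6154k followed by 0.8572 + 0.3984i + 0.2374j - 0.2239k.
-0.1382 - 0.1879i - 0.8896j + 0.3926k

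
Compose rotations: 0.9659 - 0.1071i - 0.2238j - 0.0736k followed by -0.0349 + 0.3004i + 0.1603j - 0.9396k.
-0.0348 + 0.0718i + 0.2854j - 0.9551k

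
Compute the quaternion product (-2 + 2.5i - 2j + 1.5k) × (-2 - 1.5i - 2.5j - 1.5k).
5 + 4.75i + 10.5j - 9.25k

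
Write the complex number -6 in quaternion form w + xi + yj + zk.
-6 + 0i + 0j + 0k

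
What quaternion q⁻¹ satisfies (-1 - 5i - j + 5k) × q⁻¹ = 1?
-0.0192 + 0.0962i + 0.0192j - 0.0962k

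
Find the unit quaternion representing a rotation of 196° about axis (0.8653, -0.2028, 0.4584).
-0.1392 + 0.8569i - 0.2008j + 0.4539k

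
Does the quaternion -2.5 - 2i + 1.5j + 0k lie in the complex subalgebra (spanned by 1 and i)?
No. The quaternion -2.5 - 2i + 1.5j has j-coefficient y = 1.5 and k-coefficient z = 0, not both zero, so it does not lie in the complex subalgebra spanned by 1 and i.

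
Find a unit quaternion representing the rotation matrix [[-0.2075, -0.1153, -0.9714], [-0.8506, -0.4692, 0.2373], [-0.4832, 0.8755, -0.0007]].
-0.284 - 0.5618i + 0.4298j + 0.6473k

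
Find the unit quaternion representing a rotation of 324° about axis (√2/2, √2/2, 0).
-0.9511 + 0.2185i + 0.2185j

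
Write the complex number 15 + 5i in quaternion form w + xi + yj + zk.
15 + 5i + 0j + 0k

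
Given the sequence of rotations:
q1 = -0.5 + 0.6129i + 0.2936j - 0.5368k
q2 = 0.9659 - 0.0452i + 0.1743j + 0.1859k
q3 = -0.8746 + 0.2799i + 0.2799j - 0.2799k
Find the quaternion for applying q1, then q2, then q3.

q2 · q1 = -0.4066 + 0.4665i + 0.2861j - 0.7315k
q3 · q2 · q1 = -0.0598 - 0.6465i - 0.2899j + 0.7031k
-0.0598 - 0.6465i - 0.2899j + 0.7031k


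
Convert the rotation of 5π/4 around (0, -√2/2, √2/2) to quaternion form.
-0.3827 - 0.6533j + 0.6533k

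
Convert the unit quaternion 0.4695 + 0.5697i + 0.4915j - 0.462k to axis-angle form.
axis = (0.6452, 0.5567, -0.5233), θ = 124°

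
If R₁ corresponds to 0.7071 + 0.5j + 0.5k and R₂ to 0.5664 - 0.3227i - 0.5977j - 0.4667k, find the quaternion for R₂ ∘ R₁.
0.9327 - 0.2937i + 0.0219j - 0.2082k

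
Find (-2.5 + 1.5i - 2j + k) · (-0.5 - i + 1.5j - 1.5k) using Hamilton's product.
7.25 + 3.25i - 1.5j + 3.5k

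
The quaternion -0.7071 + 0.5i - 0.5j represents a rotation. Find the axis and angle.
axis = (√2/2, -√2/2, 0), θ = 3π/2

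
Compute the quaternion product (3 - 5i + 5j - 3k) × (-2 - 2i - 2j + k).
-3 + 3i - 5j + 29k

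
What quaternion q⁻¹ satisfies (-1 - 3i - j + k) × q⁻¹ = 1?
-0.0833 + 0.25i + 0.0833j - 0.0833k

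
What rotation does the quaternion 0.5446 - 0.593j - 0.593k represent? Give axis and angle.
axis = (0, -√2/2, -√2/2), θ = 114°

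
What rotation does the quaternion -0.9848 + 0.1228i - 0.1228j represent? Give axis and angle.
axis = (√2/2, -√2/2, 0), θ = 340°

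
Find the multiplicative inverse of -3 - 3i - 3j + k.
-0.1071 + 0.1071i + 0.1071j - 0.0357k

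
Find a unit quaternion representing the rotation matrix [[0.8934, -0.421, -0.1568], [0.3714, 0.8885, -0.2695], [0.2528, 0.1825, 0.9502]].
0.9659 + 0.117i - 0.106j + 0.2051k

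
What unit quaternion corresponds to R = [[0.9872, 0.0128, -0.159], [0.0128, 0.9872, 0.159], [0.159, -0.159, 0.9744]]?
0.9936 - 0.08i - 0.08j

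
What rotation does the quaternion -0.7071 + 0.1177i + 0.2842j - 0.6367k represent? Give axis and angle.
axis = (0.1665, 0.4019, -0.9004), θ = 3π/2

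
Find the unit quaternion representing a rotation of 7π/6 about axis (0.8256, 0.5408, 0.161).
-0.2588 + 0.7975i + 0.5224j + 0.1555k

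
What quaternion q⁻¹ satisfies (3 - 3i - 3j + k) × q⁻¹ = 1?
0.1071 + 0.1071i + 0.1071j - 0.0357k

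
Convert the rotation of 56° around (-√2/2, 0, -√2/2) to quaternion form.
0.8829 - 0.332i - 0.332k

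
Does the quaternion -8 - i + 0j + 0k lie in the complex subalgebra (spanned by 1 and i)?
Yes. The quaternion -8 - i has j- and k-coefficients y = z = 0, so it lies in the complex subalgebra spanned by 1 and i.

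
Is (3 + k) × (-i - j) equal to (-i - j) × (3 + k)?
No: pq = -2i - 4j ≠ -4i - 2j = qp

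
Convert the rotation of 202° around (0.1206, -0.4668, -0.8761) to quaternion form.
-0.1908 + 0.1184i - 0.4582j - 0.86k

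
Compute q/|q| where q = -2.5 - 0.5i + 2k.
-0.7715 - 0.1543i + 0.6172k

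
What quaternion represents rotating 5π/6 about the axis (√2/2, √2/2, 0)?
0.2588 + 0.683i + 0.683j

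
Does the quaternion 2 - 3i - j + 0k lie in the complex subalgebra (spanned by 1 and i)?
No. The quaternion 2 - 3i - j has j-coefficient y = -1 and k-coefficient z = 0, not both zero, so it does not lie in the complex subalgebra spanned by 1 and i.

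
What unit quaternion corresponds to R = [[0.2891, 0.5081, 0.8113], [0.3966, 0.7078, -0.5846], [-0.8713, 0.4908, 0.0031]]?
0.7071 + 0.3802i + 0.5949j - 0.0394k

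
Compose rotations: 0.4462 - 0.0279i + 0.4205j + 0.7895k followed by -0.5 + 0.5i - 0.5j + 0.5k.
-0.3936 - 0.3679i - 0.842j + 0.0246k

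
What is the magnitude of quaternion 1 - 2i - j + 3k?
√15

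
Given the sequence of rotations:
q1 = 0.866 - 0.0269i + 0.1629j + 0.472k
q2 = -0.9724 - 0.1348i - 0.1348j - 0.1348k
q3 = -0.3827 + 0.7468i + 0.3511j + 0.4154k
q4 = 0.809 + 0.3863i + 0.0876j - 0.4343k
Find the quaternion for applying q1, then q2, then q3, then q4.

q2 · q1 = -0.7601 - 0.1322i - 0.2079j - 0.6013k
q3 · q2 · q1 = 0.7124 - 0.6418i + 0.2068j - 0.1945k
q4 · q3 · q2 · q1 = 0.7217 - 0.1712i + 0.5836j - 0.3306k
0.7217 - 0.1712i + 0.5836j - 0.3306k


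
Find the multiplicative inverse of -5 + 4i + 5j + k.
-0.0746 - 0.0597i - 0.0746j - 0.0149k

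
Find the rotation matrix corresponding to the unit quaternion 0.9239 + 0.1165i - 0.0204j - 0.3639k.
[[0.7343, 0.6677, -0.1225], [-0.6772, 0.708, -0.2004], [-0.0471, 0.2301, 0.972]]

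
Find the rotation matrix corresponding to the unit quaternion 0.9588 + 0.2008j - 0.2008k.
[[0.8387, 0.3851, 0.3851], [-0.3851, 0.9194, -0.0806], [-0.3851, -0.0806, 0.9194]]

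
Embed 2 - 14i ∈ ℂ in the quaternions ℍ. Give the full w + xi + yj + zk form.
2 - 14i + 0j + 0k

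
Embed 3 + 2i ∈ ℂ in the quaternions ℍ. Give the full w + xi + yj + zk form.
3 + 2i + 0j + 0k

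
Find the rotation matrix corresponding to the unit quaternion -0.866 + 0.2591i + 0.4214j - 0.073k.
[[0.6342, 0.0919, -0.7677], [0.3448, 0.8551, 0.3872], [0.692, -0.5103, 0.5106]]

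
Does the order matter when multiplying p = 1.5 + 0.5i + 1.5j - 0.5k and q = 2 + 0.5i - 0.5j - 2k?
Yes: pq = 2.5 - 1.5i + 3j - 5k ≠ 2.5 + 5i + 1.5j - 3k = qp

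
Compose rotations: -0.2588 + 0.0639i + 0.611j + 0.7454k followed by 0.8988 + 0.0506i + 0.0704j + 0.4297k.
-0.5992 - 0.1657i + 0.5207j + 0.5852k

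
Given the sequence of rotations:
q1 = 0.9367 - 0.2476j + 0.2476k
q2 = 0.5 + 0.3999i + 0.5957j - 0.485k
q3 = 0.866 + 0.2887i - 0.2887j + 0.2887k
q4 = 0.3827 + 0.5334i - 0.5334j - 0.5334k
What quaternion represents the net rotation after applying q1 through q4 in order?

q2 · q1 = 0.7359 + 0.402i + 0.3352j - 0.4295k
q3 · q2 · q1 = 0.742 + 0.5878i + 0.3179j + 0.0533k
q4 · q3 · q2 · q1 = 0.1684 + 0.7619i - 0.6161j + 0.1077k
0.1684 + 0.7619i - 0.6161j + 0.1077k


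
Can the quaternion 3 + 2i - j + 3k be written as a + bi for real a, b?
No. The quaternion 3 + 2i - j + 3k has j-coefficient y = -1 and k-coefficient z = 3, not both zero, so it does not lie in the complex subalgebra spanned by 1 and i.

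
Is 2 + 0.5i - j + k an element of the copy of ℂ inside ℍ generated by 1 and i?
No. The quaternion 2 + 0.5i - j + k has j-coefficient y = -1 and k-coefficient z = 1, not both zero, so it does not lie in the complex subalgebra spanned by 1 and i.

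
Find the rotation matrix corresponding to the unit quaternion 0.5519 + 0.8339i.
[[1, 0, 0], [0, -0.3908, -0.9205], [0, 0.9205, -0.3908]]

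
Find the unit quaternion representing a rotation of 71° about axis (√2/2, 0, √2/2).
0.8141 + 0.4106i + 0.4106k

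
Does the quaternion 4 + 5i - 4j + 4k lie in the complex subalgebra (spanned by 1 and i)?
No. The quaternion 4 + 5i - 4j + 4k has j-coefficient y = -4 and k-coefficient z = 4, not both zero, so it does not lie in the complex subalgebra spanned by 1 and i.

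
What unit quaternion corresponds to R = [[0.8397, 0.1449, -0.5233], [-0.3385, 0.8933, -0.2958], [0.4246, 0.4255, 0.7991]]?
0.9397 + 0.1919i - 0.2522j - 0.1286k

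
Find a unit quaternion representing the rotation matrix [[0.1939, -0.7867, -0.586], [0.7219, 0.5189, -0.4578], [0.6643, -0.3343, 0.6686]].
0.7716 + 0.04i - 0.4051j + 0.4888k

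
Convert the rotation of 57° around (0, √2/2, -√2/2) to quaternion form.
0.8788 + 0.3374j - 0.3374k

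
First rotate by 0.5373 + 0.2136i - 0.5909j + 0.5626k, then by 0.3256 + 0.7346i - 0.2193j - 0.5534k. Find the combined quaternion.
0.1998 + 0.0139i - 0.8417j - 0.5014k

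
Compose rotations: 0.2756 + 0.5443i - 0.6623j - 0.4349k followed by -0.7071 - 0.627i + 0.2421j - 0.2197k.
0.2112 - 0.8085i + 0.1428j + 0.5305k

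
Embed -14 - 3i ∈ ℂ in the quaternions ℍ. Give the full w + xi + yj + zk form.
-14 - 3i + 0j + 0k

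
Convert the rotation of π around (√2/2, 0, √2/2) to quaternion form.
0.7071i + 0.7071k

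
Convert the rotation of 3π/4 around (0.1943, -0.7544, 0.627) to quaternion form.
0.3827 + 0.1795i - 0.697j + 0.5793k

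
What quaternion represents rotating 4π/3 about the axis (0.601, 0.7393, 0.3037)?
-0.5 + 0.5205i + 0.6403j + 0.263k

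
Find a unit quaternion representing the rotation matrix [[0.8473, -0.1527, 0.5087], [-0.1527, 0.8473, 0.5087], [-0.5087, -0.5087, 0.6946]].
0.9205 - 0.2763i + 0.2763j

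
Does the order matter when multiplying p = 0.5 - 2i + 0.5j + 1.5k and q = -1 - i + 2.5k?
Yes: pq = -6.25 + 2.75i + 3j + 0.25k ≠ -6.25 + 0.25i - 4j - 0.75k = qp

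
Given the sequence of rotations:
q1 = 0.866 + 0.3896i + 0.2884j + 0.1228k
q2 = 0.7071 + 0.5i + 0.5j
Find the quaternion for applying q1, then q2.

q2 · q1 = 0.2733 + 0.7699i + 0.5755j + 0.0362k
0.2733 + 0.7699i + 0.5755j + 0.0362k


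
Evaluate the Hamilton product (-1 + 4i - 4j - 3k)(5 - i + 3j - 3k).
2 + 42i - 8j - 4k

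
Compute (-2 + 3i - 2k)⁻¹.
-0.1176 - 0.1765i + 0.1176k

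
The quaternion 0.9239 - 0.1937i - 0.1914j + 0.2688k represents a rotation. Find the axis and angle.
axis = (-0.5062, -0.5002, 0.7025), θ = π/4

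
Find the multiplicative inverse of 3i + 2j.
-0.2308i - 0.1538j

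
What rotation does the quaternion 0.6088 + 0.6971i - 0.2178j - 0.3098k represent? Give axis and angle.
axis = (0.8787, -0.2745, -0.3905), θ = 105°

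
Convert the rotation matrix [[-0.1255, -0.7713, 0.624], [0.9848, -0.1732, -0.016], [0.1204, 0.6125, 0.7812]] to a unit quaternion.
0.6088 + 0.2581i + 0.2068j + 0.7211k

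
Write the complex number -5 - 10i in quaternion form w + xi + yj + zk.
-5 - 10i + 0j + 0k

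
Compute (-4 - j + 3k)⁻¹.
-0.1538 + 0.0385j - 0.1154k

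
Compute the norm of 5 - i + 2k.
√30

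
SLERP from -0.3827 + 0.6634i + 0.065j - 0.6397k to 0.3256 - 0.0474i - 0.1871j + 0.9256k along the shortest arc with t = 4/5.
-0.3517 + 0.183i + 0.1685j - 0.9025k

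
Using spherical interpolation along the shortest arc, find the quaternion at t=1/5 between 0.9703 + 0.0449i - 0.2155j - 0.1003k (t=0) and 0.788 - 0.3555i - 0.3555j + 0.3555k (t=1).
0.9665 - 0.0394i - 0.2534j - 0.0061k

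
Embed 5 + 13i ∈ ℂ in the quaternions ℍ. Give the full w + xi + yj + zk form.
5 + 13i + 0j + 0k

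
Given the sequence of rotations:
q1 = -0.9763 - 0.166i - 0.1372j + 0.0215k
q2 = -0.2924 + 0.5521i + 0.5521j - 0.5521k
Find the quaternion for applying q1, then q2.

q2 · q1 = 0.4647 - 0.5544i - 0.4191j + 0.5486k
0.4647 - 0.5544i - 0.4191j + 0.5486k


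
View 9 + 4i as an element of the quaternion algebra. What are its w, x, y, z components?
9 + 4i + 0j + 0k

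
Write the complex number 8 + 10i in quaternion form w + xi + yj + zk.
8 + 10i + 0j + 0k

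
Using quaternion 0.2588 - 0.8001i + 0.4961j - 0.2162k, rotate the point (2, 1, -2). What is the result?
(-1.059, -2.585, 1.095)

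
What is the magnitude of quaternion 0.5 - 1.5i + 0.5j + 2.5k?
3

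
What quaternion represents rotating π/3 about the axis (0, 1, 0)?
0.866 + 0.5j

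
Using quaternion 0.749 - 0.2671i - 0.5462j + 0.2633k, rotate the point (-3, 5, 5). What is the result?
(-6.102, 2.097, -4.168)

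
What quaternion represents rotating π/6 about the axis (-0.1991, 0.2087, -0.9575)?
0.9659 - 0.0515i + 0.054j - 0.2478k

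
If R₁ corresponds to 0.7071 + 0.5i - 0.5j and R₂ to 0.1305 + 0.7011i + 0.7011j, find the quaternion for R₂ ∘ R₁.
0.0923 + 0.561i + 0.4305j - 0.7011k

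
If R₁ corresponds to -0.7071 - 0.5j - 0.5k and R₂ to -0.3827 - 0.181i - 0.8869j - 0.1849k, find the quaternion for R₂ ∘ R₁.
-0.2653 + 0.479i + 0.728j + 0.4126k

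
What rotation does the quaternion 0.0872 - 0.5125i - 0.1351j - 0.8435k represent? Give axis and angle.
axis = (-0.5145, -0.1356, -0.8467), θ = 170°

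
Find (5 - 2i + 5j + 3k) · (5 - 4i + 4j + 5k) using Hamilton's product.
-18 - 17i + 43j + 52k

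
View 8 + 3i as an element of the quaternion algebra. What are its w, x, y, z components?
8 + 3i + 0j + 0k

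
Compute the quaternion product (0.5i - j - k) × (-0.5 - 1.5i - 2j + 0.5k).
-0.75 - 2.75i + 1.75j - 2k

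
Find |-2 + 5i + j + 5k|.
√55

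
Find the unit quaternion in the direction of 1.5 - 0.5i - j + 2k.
0.5477 - 0.1826i - 0.3651j + 0.7303k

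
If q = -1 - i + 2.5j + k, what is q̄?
-1 + i - 2.5j - k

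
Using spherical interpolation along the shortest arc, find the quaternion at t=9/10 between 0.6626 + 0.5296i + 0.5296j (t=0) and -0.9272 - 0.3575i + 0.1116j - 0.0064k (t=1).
0.9217 + 0.3854i - 0.0443j + 0.0059k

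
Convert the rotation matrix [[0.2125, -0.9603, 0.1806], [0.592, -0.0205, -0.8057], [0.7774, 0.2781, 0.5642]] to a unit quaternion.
0.6626 + 0.4089i - 0.2252j + 0.5857k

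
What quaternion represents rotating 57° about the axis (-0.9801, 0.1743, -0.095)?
0.8788 - 0.4677i + 0.0832j - 0.0453k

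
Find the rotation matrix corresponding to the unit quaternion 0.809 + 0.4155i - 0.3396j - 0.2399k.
[[0.6542, 0.106, -0.7488], [-0.6704, 0.5396, -0.5093], [0.3501, 0.8352, 0.4241]]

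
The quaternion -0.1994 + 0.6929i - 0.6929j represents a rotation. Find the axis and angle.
axis = (√2/2, -√2/2, 0), θ = 203°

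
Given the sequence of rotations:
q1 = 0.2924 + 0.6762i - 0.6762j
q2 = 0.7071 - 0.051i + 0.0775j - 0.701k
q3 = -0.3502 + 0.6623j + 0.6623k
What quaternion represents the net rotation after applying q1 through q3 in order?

q2 · q1 = 0.2936 - 0.0108i - 0.9295j - 0.2229k
q3 · q2 · q1 = 0.6604 + 0.4718i + 0.5128j + 0.2797k
0.6604 + 0.4718i + 0.5128j + 0.2797k


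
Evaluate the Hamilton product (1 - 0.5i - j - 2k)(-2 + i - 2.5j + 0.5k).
-3 - 3.5i - 2.25j + 6.75k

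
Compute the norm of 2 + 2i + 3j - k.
√18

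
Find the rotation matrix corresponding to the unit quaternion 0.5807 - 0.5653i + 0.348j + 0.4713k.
[[0.3135, -0.9408, -0.1287], [0.1539, -0.0834, 0.9846], [-0.937, -0.3285, 0.1187]]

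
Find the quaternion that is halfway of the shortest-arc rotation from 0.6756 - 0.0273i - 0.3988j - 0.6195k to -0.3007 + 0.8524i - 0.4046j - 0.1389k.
0.2624 + 0.5774i - 0.5622j - 0.5307k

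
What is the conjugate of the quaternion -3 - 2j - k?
-3 + 2j + k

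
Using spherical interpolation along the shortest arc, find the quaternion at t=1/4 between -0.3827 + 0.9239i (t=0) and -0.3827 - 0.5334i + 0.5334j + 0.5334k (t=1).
-0.2006 + 0.9496i - 0.1704j - 0.1704k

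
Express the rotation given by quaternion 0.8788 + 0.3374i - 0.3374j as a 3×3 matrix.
[[0.7723, -0.2277, -0.593], [-0.2277, 0.7723, -0.593], [0.593, 0.593, 0.5446]]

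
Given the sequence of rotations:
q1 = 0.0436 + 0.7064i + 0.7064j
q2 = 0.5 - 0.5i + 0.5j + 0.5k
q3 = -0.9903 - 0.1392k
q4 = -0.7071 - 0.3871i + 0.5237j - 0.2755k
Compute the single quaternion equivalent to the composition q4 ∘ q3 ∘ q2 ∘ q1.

q2 · q1 = 0.0218 - 0.0218i + 0.7282j - 0.6846k
q3 · q2 · q1 = -0.1169 + 0.123i - 0.7181j + 0.6749k
q4 · q3 · q2 · q1 = 0.6923 + 0.1139i + 0.6739j - 0.2315k
0.6923 + 0.1139i + 0.6739j - 0.2315k


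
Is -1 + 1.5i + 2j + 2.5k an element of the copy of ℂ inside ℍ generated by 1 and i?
No. The quaternion -1 + 1.5i + 2j + 2.5k has j-coefficient y = 2 and k-coefficient z = 2.5, not both zero, so it does not lie in the complex subalgebra spanned by 1 and i.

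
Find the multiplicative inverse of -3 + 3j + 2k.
-0.1364 - 0.1364j - 0.0909k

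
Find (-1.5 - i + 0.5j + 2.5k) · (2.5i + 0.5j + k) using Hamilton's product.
-0.25 - 4.5i + 6.5j - 3.25k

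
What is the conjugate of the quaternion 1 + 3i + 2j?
1 - 3i - 2j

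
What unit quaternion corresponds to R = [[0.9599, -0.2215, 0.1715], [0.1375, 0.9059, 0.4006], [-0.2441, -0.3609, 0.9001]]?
0.9703 - 0.1962i + 0.1071j + 0.0925k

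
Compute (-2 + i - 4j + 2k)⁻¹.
-0.08 - 0.04i + 0.16j - 0.08k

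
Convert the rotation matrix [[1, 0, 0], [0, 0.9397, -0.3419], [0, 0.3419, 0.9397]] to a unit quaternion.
0.9848 + 0.1736i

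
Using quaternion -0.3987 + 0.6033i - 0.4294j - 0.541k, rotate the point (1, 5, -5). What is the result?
(-3.15, -6.382, -0.594)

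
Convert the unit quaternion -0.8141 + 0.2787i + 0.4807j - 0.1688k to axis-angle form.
axis = (0.4799, 0.8278, -0.2907), θ = 289°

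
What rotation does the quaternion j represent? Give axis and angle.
axis = (0, 1, 0), θ = π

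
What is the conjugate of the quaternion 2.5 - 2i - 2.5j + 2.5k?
2.5 + 2i + 2.5j - 2.5k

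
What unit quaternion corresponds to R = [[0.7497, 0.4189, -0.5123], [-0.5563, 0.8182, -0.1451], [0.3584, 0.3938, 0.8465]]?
0.9239 + 0.1458i - 0.2356j - 0.2639k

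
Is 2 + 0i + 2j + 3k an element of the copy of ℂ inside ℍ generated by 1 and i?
No. The quaternion 2 + 2j + 3k has j-coefficient y = 2 and k-coefficient z = 3, not both zero, so it does not lie in the complex subalgebra spanned by 1 and i.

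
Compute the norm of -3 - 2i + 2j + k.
√18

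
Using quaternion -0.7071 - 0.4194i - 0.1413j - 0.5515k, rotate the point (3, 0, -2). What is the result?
(-0.27, 3.57, -0.428)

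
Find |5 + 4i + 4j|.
√57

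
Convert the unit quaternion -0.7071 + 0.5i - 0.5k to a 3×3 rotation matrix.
[[0.5, -0.7071, -0.5], [0.7071, 0, 0.7071], [-0.5, -0.7071, 0.5]]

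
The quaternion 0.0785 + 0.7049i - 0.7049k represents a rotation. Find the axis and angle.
axis = (√2/2, 0, -√2/2), θ = 171°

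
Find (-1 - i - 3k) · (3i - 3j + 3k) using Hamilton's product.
12 - 12i - 3j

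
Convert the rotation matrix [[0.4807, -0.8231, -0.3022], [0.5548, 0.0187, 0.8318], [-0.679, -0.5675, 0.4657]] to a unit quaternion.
0.7009 - 0.4991i + 0.1344j + 0.4915k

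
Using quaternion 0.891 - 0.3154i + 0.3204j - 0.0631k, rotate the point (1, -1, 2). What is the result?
(2.098, -0.064, 1.263)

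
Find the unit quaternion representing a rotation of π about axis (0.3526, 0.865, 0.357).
0.3526i + 0.865j + 0.357k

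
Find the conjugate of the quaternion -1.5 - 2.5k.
-1.5 + 2.5k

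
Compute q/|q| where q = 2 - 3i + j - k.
0.5164 - 0.7746i + 0.2582j - 0.2582k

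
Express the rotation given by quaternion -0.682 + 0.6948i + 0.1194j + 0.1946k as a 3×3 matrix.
[[0.8957, 0.4314, 0.1076], [-0.0995, -0.0412, 0.9942], [0.4333, -0.9012, 0.006]]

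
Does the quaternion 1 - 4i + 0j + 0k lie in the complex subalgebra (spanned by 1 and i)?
Yes. The quaternion 1 - 4i has j- and k-coefficients y = z = 0, so it lies in the complex subalgebra spanned by 1 and i.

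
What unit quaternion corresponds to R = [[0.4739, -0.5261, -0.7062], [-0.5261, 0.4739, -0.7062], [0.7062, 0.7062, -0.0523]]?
0.6884 + 0.5129i - 0.5129j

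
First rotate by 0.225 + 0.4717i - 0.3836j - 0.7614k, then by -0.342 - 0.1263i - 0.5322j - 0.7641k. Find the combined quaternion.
-0.8033 - 0.0776i - 0.4451j + 0.388k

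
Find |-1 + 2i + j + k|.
√7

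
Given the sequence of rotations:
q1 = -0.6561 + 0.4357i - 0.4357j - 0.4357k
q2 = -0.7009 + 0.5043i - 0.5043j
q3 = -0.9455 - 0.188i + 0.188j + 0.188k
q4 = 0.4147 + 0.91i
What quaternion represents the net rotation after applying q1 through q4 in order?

q2 · q1 = 0.0204 - 0.4165i + 0.856j + 0.3054k
q3 · q2 · q1 = -0.3159 + 0.2865i - 0.8264j - 0.3675k
q4 · q3 · q2 · q1 = -0.3917 - 0.1687i - 0.0083j - 0.9044k
-0.3917 - 0.1687i - 0.0083j - 0.9044k


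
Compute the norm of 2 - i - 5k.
√30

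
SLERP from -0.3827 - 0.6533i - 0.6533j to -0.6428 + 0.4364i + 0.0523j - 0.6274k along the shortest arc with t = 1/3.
-0.014 - 0.7601i - 0.5757j + 0.3011k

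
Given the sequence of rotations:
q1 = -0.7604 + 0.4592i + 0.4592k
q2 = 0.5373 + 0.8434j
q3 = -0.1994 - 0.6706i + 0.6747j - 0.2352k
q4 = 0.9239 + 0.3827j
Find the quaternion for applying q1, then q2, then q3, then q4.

q2 · q1 = -0.4086 + 0.634i - 0.6413j - 0.1406k
q3 · q2 · q1 = 0.9063 - 0.0981i - 0.3912j + 0.1264k
q4 · q3 · q2 · q1 = 0.987 - 0.0423i - 0.0146j + 0.1543k
0.987 - 0.0423i - 0.0146j + 0.1543k


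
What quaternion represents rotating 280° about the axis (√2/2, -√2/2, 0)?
-0.766 + 0.4545i - 0.4545j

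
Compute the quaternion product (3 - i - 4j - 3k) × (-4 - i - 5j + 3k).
-24 - 26i + 7j + 22k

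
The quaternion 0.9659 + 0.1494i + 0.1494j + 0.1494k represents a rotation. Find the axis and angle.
axis = (√3/3, √3/3, √3/3), θ = π/6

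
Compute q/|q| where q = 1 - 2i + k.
0.4082 - 0.8165i + 0.4082k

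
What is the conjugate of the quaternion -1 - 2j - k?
-1 + 2j + k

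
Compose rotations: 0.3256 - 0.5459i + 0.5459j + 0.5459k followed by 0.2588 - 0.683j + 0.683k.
0.0843 - 0.887i - 0.454j - 0.0092k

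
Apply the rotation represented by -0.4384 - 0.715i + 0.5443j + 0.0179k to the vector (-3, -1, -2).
(0.548, 3.62, -0.771)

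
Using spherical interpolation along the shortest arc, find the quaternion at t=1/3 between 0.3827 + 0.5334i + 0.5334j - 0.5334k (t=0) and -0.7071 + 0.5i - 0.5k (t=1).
-0.0057 + 0.6409i + 0.4225j - 0.6409k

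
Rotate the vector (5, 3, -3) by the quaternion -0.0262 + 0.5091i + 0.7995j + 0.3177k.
(-0.754, 3.222, 5.661)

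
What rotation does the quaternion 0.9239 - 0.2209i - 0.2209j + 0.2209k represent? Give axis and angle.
axis = (-√3/3, -√3/3, √3/3), θ = π/4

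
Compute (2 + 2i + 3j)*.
2 - 2i - 3j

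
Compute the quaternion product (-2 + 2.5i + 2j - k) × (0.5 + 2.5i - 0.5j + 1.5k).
-4.75 - 1.25i - 4.25j - 9.75k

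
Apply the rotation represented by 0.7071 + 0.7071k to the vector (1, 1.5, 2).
(-1.5, 1, 2)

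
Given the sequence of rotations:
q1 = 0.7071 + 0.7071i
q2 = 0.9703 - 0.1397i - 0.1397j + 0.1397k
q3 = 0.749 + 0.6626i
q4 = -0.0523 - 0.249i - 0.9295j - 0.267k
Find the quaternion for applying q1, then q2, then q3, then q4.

q2 · q1 = 0.7849 + 0.5873i + 0.1976k
q3 · q2 · q1 = 0.1987 + 0.96i - 0.1309j + 0.148k
q4 · q3 · q2 · q1 = 0.1465 - 0.2722i - 0.3973j + 0.8641k
0.1465 - 0.2722i - 0.3973j + 0.8641k


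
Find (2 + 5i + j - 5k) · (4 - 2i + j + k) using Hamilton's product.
22 + 22i + 11j - 11k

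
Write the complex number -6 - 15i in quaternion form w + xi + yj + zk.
-6 - 15i + 0j + 0k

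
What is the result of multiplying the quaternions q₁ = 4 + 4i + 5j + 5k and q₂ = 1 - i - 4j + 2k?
18 + 30i - 24j + 2k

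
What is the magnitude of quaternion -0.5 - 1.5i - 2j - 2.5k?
3.571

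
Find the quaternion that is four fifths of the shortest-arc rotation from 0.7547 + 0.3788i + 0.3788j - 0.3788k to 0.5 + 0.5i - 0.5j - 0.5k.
0.6007 + 0.5129i - 0.336j - 0.5129k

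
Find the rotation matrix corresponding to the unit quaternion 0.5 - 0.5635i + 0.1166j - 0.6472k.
[[0.1351, 0.5158, 0.846], [-0.7786, -0.4728, 0.4126], [0.6128, -0.7144, 0.3377]]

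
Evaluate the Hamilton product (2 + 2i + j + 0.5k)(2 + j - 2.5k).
4.25 + i + 9j - 2k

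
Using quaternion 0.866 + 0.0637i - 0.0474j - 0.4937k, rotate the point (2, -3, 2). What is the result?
(-1.821, -3.363, 1.542)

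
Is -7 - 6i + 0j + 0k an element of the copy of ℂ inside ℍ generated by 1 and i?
Yes. The quaternion -7 - 6i has j- and k-coefficients y = z = 0, so it lies in the complex subalgebra spanned by 1 and i.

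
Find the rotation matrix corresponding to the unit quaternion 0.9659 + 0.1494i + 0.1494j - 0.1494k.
[[0.9107, 0.3333, 0.244], [-0.244, 0.9107, -0.3333], [-0.3333, 0.244, 0.9107]]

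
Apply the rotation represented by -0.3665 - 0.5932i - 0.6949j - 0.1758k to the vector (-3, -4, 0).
(-2.7, -3.798, -1.814)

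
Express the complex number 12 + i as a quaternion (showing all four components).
12 + i + 0j + 0k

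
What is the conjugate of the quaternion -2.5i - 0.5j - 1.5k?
2.5i + 0.5j + 1.5k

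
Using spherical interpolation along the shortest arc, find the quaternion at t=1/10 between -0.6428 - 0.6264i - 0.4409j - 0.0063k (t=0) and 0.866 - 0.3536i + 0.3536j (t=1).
-0.7059 - 0.5428i - 0.455j - 0.0059k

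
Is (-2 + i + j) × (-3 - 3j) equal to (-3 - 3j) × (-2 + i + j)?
No: pq = 9 - 3i + 3j - 3k ≠ 9 - 3i + 3j + 3k = qp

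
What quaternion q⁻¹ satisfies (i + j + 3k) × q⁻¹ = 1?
-0.0909i - 0.0909j - 0.2727k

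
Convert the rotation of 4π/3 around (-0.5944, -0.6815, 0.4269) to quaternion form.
-0.5 - 0.5148i - 0.5902j + 0.3697k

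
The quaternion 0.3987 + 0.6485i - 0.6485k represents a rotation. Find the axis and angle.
axis = (√2/2, 0, -√2/2), θ = 133°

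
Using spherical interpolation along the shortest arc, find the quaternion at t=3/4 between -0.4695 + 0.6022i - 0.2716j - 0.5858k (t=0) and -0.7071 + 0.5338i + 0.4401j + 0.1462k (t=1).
-0.7268 + 0.6244i + 0.2802j - 0.0583k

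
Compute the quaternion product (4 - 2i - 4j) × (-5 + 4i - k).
-12 + 30i + 18j + 12k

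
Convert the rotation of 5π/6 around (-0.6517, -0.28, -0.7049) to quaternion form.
0.2588 - 0.6295i - 0.2705j - 0.6809k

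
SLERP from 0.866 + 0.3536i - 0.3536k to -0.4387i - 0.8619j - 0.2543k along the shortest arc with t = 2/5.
0.6816 + 0.5273i + 0.4893j - 0.1339k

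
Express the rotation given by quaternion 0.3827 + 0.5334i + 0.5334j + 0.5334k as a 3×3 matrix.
[[-0.1381, 0.1608, 0.9773], [0.9773, -0.1381, 0.1608], [0.1608, 0.9773, -0.1381]]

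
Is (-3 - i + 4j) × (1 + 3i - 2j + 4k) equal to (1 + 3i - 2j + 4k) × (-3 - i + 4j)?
No: pq = 8 + 6i + 14j - 22k ≠ 8 - 26i + 6j - 2k = qp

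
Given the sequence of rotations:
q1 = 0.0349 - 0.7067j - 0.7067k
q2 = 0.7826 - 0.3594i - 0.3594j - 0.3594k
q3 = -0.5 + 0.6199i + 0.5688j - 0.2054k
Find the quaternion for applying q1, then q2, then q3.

q2 · q1 = -0.4807 - 0.0125i - 0.8196j - 0.3116k
q3 · q2 · q1 = 0.6503 - 0.6373i + 0.3321j - 0.2464k
0.6503 - 0.6373i + 0.3321j - 0.2464k


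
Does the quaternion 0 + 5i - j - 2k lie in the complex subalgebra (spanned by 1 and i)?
No. The quaternion 5i - j - 2k has j-coefficient y = -1 and k-coefficient z = -2, not both zero, so it does not lie in the complex subalgebra spanned by 1 and i.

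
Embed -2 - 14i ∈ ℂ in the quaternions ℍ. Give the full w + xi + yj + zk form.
-2 - 14i + 0j + 0k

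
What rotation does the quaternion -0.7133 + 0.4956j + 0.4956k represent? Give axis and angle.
axis = (0, √2/2, √2/2), θ = 271°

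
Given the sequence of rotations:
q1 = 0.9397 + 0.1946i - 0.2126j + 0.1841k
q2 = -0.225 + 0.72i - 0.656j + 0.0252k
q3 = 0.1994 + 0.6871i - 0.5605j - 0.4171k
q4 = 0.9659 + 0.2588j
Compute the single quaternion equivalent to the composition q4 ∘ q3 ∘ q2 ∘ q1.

q2 · q1 = -0.4956 + 0.5174i - 0.6963j - 0.0432k
q3 · q2 · q1 = -0.8626 - 0.5036i - 0.0472j + 0.0097k
q4 · q3 · q2 · q1 = -0.821 - 0.4839i - 0.2688j + 0.1397k
-0.821 - 0.4839i - 0.2688j + 0.1397k


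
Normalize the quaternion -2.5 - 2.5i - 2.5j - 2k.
-0.5241 - 0.5241i - 0.5241j - 0.4193k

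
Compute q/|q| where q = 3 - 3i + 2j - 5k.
0.4376 - 0.4376i + 0.2917j - 0.7293k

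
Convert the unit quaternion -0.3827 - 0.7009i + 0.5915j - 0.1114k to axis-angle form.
axis = (-0.7587, 0.6402, -0.1206), θ = 5π/4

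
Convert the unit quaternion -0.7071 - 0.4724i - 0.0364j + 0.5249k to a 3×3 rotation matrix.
[[0.4463, 0.7767, -0.4444], [-0.7079, 0.0026, -0.7063], [-0.5474, 0.6299, 0.551]]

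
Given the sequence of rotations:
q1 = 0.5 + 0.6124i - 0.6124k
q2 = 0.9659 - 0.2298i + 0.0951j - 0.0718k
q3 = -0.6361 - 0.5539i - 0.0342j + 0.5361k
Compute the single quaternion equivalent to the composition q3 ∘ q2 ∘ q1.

q2 · q1 = 0.5797 + 0.4184i - 0.1371j - 0.6857k
q3 · q2 · q1 = 0.2259 - 0.4903i - 0.0881j + 0.8372k
0.2259 - 0.4903i - 0.0881j + 0.8372k


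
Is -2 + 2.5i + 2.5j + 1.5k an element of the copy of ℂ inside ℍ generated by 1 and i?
No. The quaternion -2 + 2.5i + 2.5j + 1.5k has j-coefficient y = 2.5 and k-coefficient z = 1.5, not both zero, so it does not lie in the complex subalgebra spanned by 1 and i.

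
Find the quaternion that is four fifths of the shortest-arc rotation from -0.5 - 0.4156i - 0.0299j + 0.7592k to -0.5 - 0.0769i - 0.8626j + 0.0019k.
-0.5746 - 0.1769i - 0.7736j + 0.2002k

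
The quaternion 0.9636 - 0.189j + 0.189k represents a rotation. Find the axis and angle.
axis = (0, -√2/2, √2/2), θ = 31°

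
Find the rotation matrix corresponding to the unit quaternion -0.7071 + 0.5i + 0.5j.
[[0.5, 0.5, -0.7071], [0.5, 0.5, 0.7071], [0.7071, -0.7071, 0]]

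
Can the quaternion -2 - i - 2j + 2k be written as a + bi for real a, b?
No. The quaternion -2 - i - 2j + 2k has j-coefficient y = -2 and k-coefficient z = 2, not both zero, so it does not lie in the complex subalgebra spanned by 1 and i.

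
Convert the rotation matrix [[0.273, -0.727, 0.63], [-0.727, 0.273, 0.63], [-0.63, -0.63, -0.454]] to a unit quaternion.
0.5225 - 0.6029i + 0.6029j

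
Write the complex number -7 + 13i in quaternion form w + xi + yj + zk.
-7 + 13i + 0j + 0k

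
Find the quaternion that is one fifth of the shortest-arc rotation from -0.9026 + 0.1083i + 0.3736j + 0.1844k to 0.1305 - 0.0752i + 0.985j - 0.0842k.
-0.7791 + 0.0773i + 0.6054j + 0.1435k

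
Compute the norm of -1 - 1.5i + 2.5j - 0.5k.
3.122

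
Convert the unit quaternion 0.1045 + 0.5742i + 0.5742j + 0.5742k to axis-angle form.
axis = (√3/3, √3/3, √3/3), θ = 168°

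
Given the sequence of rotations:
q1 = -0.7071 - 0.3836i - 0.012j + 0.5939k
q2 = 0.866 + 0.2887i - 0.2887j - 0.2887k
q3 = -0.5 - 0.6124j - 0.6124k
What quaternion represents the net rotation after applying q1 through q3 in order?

q2 · q1 = -0.3336 - 0.7113i + 0.133j + 0.6042k
q3 · q2 · q1 = 0.6183 + 0.0671i + 0.5734j - 0.5334k
0.6183 + 0.0671i + 0.5734j - 0.5334k


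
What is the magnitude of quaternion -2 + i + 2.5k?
3.354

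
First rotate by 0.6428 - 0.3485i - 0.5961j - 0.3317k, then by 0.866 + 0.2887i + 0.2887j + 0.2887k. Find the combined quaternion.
0.9251 - 0.0399i - 0.3355j - 0.1732k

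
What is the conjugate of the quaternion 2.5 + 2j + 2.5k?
2.5 - 2j - 2.5k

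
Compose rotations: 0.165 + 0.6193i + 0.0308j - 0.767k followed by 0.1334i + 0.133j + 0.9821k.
0.6666 - 0.1102i + 0.7325j + 0.0838k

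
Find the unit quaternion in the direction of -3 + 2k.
-0.8321 + 0.5547k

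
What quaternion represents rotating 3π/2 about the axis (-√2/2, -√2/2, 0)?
-0.7071 - 0.5i - 0.5j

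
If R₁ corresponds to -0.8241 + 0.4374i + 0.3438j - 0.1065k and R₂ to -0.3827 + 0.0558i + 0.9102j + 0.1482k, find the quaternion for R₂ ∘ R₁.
-0.0062 - 0.3613i - 0.8109j - 0.4603k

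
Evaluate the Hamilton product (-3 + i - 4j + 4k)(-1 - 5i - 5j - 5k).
8 + 54i + 4j - 14k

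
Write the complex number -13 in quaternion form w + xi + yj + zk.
-13 + 0i + 0j + 0k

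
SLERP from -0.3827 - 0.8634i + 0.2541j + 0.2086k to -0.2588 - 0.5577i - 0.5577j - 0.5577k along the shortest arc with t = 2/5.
-0.4046 - 0.8996i - 0.0988j - 0.1314k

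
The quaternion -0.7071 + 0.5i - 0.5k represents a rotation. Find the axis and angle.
axis = (√2/2, 0, -√2/2), θ = 3π/2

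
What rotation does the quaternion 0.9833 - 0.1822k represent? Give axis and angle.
axis = (0, 0, -1), θ = 21°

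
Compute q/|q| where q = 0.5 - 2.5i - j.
0.1826 - 0.9129i - 0.3651j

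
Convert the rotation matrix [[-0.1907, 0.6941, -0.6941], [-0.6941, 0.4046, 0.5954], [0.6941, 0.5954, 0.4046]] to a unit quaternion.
0.6361 - 0.5456j - 0.5456k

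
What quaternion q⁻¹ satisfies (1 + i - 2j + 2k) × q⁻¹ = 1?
0.1 - 0.1i + 0.2j - 0.2k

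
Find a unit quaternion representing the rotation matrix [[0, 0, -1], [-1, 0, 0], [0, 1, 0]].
-0.5 - 0.5i + 0.5j + 0.5k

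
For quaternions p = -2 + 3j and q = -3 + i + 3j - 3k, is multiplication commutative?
No: pq = -3 - 11i - 15j + 3k ≠ -3 + 7i - 15j + 9k = qp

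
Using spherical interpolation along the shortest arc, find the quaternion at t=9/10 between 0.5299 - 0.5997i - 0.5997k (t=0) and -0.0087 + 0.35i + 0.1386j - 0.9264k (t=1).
0.0605 + 0.2541i + 0.1314j - 0.9563k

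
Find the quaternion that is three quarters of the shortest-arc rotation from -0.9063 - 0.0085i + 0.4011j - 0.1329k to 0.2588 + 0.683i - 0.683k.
-0.5478 - 0.6074i + 0.1411j + 0.5577k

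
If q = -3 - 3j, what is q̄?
-3 + 3j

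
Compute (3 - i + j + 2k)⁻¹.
0.2 + 0.0667i - 0.0667j - 0.1333k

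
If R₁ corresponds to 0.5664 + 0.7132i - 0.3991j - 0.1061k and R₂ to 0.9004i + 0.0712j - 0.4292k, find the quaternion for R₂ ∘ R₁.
-0.6593 + 0.3311i - 0.1702j - 0.6532k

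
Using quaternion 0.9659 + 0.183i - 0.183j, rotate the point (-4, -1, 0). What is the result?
(-3.665, -0.665, -1.768)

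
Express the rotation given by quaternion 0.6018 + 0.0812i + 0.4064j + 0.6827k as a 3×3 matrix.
[[-0.2625, -0.7557, 0.6], [0.8877, 0.0547, 0.4572], [-0.3783, 0.6526, 0.6565]]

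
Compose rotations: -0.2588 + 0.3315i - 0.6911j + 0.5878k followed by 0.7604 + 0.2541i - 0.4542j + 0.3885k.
-0.8233 + 0.1878i - 0.4285j + 0.3214k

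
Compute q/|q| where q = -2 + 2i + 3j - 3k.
-0.3922 + 0.3922i + 0.5883j - 0.5883k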